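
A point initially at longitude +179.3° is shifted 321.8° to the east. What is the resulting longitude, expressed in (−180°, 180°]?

Start at +179.3°; shift +321.8° → +501.1°.
+501.1° lies outside (−180°, 180°]; subtract 360° → +141.1°.

+141.1°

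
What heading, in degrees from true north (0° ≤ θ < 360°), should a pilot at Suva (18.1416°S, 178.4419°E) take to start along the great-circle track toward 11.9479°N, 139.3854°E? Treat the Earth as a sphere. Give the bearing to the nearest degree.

305°

Δλ = 139.3854 − 178.4419 = -39.0565°.
θ = atan2( sin Δλ · cos φ₂ , cos φ₁ · sin φ₂ − sin φ₁ · cos φ₂ · cos Δλ )
  = atan2(-0.61644, 0.43328) = -54.898° → normalised to [0°, 360°): 305.102°.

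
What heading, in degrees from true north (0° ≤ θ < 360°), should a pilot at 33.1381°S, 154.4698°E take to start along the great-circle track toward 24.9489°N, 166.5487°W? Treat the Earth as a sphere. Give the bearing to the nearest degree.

38°

Δλ = -166.5487 − 154.4698 = -321.0185°; wrapped into (−180°, 180°]: 38.9815°.
θ = atan2( sin Δλ · cos φ₂ , cos φ₁ · sin φ₂ − sin φ₁ · cos φ₂ · cos Δλ )
  = atan2(0.57037, 0.73850) = 37.680° → normalised to [0°, 360°): 37.680°.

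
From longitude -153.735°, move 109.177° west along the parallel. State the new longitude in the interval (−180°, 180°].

Start at -153.735°; shift −109.177° → -262.912°.
-262.912° lies outside (−180°, 180°]; add 360° → +97.088°.

+97.088°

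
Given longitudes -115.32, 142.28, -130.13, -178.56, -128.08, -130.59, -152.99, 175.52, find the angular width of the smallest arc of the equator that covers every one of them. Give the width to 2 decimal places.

Sort the longitudes: -178.56°, -152.99°, -130.59°, -130.13°, -128.08°, -115.32°, +142.28°, +175.52°.
Eastward gaps between consecutive values (wrapping around): 25.57°, 22.40°, 0.46°, 2.05°, 12.76°, 257.60°, 33.24°, 5.92°.
Largest gap = 257.60° ⇒ minimal covering band is its complement: 360° − 257.60° = 102.40°.
Band runs from +142.28° eastward to -115.32°, crossing the antimeridian.

102.40°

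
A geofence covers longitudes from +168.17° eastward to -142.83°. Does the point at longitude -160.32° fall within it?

Yes

Band width going east from +168.17° to -142.83°: ((-142.83 − 168.17) mod 360) = 49.00°.
Offset of -160.32° east of the west edge: ((-160.32 − 168.17) mod 360) = 31.51°.
31.51° ≤ 49.00° ⇒ inside.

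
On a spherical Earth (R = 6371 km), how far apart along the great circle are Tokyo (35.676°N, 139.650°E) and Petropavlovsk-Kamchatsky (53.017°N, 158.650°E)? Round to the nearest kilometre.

Δλ = 158.650 − 139.650 = 19.000°.
Δφ = 53.017 − 35.676 = 17.341°.
a = sin²(Δφ/2) + cos φ₁ · cos φ₂ · sin²(Δλ/2) = 0.036038.
c = 2·atan2(√a, √(1−a)) = 0.38199 rad → d = 6371·c ≈ 2433.67 km.

2434 km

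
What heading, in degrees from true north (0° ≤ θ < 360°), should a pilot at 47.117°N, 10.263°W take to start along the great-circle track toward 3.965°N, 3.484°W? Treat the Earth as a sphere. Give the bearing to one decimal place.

170.2°

Δλ = -3.484 − -10.263 = 6.779°.
θ = atan2( sin Δλ · cos φ₂ , cos φ₁ · sin φ₂ − sin φ₁ · cos φ₂ · cos Δλ )
  = atan2(0.11776, -0.67883) = 170.159° → normalised to [0°, 360°): 170.159°.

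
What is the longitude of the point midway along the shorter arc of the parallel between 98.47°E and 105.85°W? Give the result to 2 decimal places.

Signed shortest Δλ from +98.47° to -105.85° is +155.68°.
Midpoint longitude = +98.47° + (+155.68°)/2 = +98.47° + 77.84° = +176.31°.
(The naïve average (+98.47 + -105.85)/2 = -3.69° is on the wrong side of the globe.)

176.31°E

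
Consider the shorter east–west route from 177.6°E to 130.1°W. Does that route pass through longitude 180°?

Yes

Naïve |-130.1 − 177.6| = 307.7° > 180°, so the shorter arc goes the other way round — across 180°.
Signed shortest Δλ = ((-130.1 − 177.6 + 180) mod 360) − 180 = 52.3°.
Going east by 52.3° from +177.6° passes through 180° before reaching -130.1°.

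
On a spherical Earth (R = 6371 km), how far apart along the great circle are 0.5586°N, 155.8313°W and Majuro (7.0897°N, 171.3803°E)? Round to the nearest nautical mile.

Δλ = 171.3803 − -155.8313 = 327.2116°; wrapped into (−180°, 180°]: -32.7884°.
Δφ = 7.0897 − 0.5586 = 6.5311°.
a = sin²(Δφ/2) + cos φ₁ · cos φ₂ · sin²(Δλ/2) = 0.082294.
c = 2·atan2(√a, √(1−a)) = 0.58191 rad → d = 6371·c ≈ 3707.37 km ≈ 2001.82 nmi.

2002 nmi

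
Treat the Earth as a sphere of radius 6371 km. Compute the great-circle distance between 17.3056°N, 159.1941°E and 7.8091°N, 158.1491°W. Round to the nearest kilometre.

4737 km

Δλ = -158.1491 − 159.1941 = -317.3432°; wrapped into (−180°, 180°]: 42.6568°.
Δφ = 7.8091 − 17.3056 = -9.4965°.
a = sin²(Δφ/2) + cos φ₁ · cos φ₂ · sin²(Δλ/2) = 0.131980.
c = 2·atan2(√a, √(1−a)) = 0.74359 rad → d = 6371·c ≈ 4737.43 km.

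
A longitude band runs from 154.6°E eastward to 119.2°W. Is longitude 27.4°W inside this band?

No

Band width going east from +154.6° to -119.2°: ((-119.2 − 154.6) mod 360) = 86.2°.
Offset of -27.4° east of the west edge: ((-27.4 − 154.6) mod 360) = 178.0°.
178.0° > 86.2° ⇒ outside.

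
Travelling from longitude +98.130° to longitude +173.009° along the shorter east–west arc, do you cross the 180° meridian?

Signed shortest Δλ = ((173.009 − 98.130 + 180) mod 360) − 180 = 74.879°.
Going east by 74.879° from +98.130° reaches +173.009° without touching 180°.

No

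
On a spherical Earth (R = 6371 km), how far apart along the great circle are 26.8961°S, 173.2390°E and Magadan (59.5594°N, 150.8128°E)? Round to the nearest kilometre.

Δλ = 150.8128 − 173.2390 = -22.4262°.
Δφ = 59.5594 − -26.8961 = 86.4555°.
a = sin²(Δφ/2) + cos φ₁ · cos φ₂ · sin²(Δλ/2) = 0.486174.
c = 2·atan2(√a, √(1−a)) = 1.54314 rad → d = 6371·c ≈ 9831.35 km.

9831 km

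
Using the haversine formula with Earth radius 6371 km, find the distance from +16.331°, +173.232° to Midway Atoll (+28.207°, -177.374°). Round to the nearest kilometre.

Δλ = -177.374 − 173.232 = -350.606°; wrapped into (−180°, 180°]: 9.394°.
Δφ = 28.207 − 16.331 = 11.876°.
a = sin²(Δφ/2) + cos φ₁ · cos φ₂ · sin²(Δλ/2) = 0.016373.
c = 2·atan2(√a, √(1−a)) = 0.25662 rad → d = 6371·c ≈ 1634.91 km.

1635 km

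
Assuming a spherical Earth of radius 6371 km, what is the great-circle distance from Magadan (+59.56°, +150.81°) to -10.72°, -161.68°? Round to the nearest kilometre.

8881 km

Δλ = -161.68 − 150.81 = -312.49°; wrapped into (−180°, 180°]: 47.51°.
Δφ = -10.72 − 59.56 = -70.28°.
a = sin²(Δφ/2) + cos φ₁ · cos φ₂ · sin²(Δλ/2) = 0.412065.
c = 2·atan2(√a, √(1−a)) = 1.39401 rad → d = 6371·c ≈ 8881.21 km.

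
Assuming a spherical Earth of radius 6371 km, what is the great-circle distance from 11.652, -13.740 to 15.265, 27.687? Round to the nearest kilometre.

4492 km

Δλ = 27.687 − -13.740 = 41.427°.
Δφ = 15.265 − 11.652 = 3.613°.
a = sin²(Δφ/2) + cos φ₁ · cos φ₂ · sin²(Δλ/2) = 0.119193.
c = 2·atan2(√a, √(1−a)) = 0.70500 rad → d = 6371·c ≈ 4491.54 km.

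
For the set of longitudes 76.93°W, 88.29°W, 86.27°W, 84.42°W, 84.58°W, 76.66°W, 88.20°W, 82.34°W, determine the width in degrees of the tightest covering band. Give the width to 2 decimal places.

11.63°

Sort the longitudes: -88.29°, -88.20°, -86.27°, -84.58°, -84.42°, -82.34°, -76.93°, -76.66°.
Eastward gaps between consecutive values (wrapping around): 0.09°, 1.93°, 1.69°, 0.16°, 2.08°, 5.41°, 0.27°, 348.37°.
Largest gap = 348.37° ⇒ minimal covering band is its complement: 360° − 348.37° = 11.63°.
Band runs from -88.29° eastward to -76.66°.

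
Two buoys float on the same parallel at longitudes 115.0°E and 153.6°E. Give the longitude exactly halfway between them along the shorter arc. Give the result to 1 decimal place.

134.3°E

Signed shortest Δλ from +115.0° to +153.6° is +38.6°.
Midpoint longitude = +115.0° + (+38.6°)/2 = +115.0° + 19.3° = +134.3°.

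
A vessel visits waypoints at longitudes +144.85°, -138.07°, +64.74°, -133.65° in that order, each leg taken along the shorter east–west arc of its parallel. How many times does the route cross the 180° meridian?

3

Leg 1: +144.85° → -138.07°, shortest Δλ = 77.08° (east) — crosses 180°.
Leg 2: -138.07° → +64.74°, shortest Δλ = -157.19° (west) — crosses 180°.
Leg 3: +64.74° → -133.65°, shortest Δλ = 161.61° (east) — crosses 180°.
Total crossings: 3.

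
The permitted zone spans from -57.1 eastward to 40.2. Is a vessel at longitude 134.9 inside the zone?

No

Band width going east from -57.1° to +40.2°: ((40.2 − -57.1) mod 360) = 97.3°.
Offset of +134.9° east of the west edge: ((134.9 − -57.1) mod 360) = 192.0°.
192.0° > 97.3° ⇒ outside.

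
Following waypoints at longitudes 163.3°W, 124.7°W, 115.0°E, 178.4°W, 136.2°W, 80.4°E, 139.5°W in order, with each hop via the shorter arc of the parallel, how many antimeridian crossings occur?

4

Leg 1: -163.3° → -124.7°, shortest Δλ = 38.6° (east) — does not cross 180°.
Leg 2: -124.7° → +115.0°, shortest Δλ = -120.3° (west) — crosses 180°.
Leg 3: +115.0° → -178.4°, shortest Δλ = 66.6° (east) — crosses 180°.
Leg 4: -178.4° → -136.2°, shortest Δλ = 42.2° (east) — does not cross 180°.
Leg 5: -136.2° → +80.4°, shortest Δλ = -143.4° (west) — crosses 180°.
Leg 6: +80.4° → -139.5°, shortest Δλ = 140.1° (east) — crosses 180°.
Total crossings: 4.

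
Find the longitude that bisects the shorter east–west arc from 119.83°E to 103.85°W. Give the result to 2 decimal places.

172.01°W

Signed shortest Δλ from +119.83° to -103.85° is +136.32°.
Midpoint longitude = +119.83° + (+136.32°)/2 = +119.83° + 68.16° = +187.99°.
Normalise into (−180°, 180°]: -172.01°.
(The naïve average (+119.83 + -103.85)/2 = 7.99° is on the wrong side of the globe.)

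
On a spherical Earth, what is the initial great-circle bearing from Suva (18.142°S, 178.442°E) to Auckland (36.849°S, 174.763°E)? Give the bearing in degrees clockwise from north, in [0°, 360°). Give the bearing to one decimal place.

Δλ = 174.763 − 178.442 = -3.679°.
θ = atan2( sin Δλ · cos φ₂ , cos φ₁ · sin φ₂ − sin φ₁ · cos φ₂ · cos Δλ )
  = atan2(-0.05135, -0.32124) = -170.919° → normalised to [0°, 360°): 189.081°.

189.1°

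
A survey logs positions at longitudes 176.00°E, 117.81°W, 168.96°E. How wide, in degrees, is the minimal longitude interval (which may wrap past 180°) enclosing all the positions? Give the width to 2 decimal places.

Sort the longitudes: -117.81°, +168.96°, +176.00°.
Eastward gaps between consecutive values (wrapping around): 286.77°, 7.04°, 66.19°.
Largest gap = 286.77° ⇒ minimal covering band is its complement: 360° − 286.77° = 73.23°.
Band runs from +168.96° eastward to -117.81°, crossing the antimeridian.

73.23°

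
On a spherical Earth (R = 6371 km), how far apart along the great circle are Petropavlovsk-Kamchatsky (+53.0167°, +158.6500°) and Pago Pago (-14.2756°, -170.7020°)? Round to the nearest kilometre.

Δλ = -170.7020 − 158.6500 = -329.3520°; wrapped into (−180°, 180°]: 30.6480°.
Δφ = -14.2756 − 53.0167 = -67.2923°.
a = sin²(Δφ/2) + cos φ₁ · cos φ₂ · sin²(Δλ/2) = 0.347703.
c = 2·atan2(√a, √(1−a)) = 1.26129 rad → d = 6371·c ≈ 8035.65 km.

8036 km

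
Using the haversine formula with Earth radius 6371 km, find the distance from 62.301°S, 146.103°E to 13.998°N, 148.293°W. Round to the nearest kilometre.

Δλ = -148.293 − 146.103 = -294.396°; wrapped into (−180°, 180°]: 65.604°.
Δφ = 13.998 − -62.301 = 76.299°.
a = sin²(Δφ/2) + cos φ₁ · cos φ₂ · sin²(Δλ/2) = 0.513939.
c = 2·atan2(√a, √(1−a)) = 1.59868 rad → d = 6371·c ≈ 10185.17 km.

10185 km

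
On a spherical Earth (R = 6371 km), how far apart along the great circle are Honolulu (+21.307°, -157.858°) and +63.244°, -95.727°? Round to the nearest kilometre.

Δλ = -95.727 − -157.858 = 62.131°.
Δφ = 63.244 − 21.307 = 41.937°.
a = sin²(Δφ/2) + cos φ₁ · cos φ₂ · sin²(Δλ/2) = 0.239741.
c = 2·atan2(√a, √(1−a)) = 1.02334 rad → d = 6371·c ≈ 6519.69 km.

6520 km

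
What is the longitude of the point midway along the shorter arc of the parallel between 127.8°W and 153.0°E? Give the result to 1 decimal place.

Signed shortest Δλ from -127.8° to +153.0° is -79.2°.
Midpoint longitude = -127.8° + (-79.2°)/2 = -127.8° − 39.6° = -167.4°.
(The naïve average (-127.8 + +153.0)/2 = 12.6° is on the wrong side of the globe.)

167.4°W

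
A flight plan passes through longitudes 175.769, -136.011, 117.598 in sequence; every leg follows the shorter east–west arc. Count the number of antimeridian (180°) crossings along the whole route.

Leg 1: +175.769° → -136.011°, shortest Δλ = 48.22° (east) — crosses 180°.
Leg 2: -136.011° → +117.598°, shortest Δλ = -106.391° (west) — crosses 180°.
Total crossings: 2.

2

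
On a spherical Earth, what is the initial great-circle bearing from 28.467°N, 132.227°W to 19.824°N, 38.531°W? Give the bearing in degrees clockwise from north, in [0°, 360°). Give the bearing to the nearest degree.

71°

Δλ = -38.531 − -132.227 = 93.696°.
θ = atan2( sin Δλ · cos φ₂ , cos φ₁ · sin φ₂ − sin φ₁ · cos φ₂ · cos Δλ )
  = atan2(0.93878, 0.32703) = 70.794° → normalised to [0°, 360°): 70.794°.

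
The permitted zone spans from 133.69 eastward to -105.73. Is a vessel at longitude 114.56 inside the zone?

No

Band width going east from +133.69° to -105.73°: ((-105.73 − 133.69) mod 360) = 120.58°.
Offset of +114.56° east of the west edge: ((114.56 − 133.69) mod 360) = 340.87°.
340.87° > 120.58° ⇒ outside.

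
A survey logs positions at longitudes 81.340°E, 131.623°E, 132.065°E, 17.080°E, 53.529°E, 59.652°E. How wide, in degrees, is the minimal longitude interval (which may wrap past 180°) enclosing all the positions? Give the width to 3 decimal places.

114.985°

Sort the longitudes: +17.080°, +53.529°, +59.652°, +81.340°, +131.623°, +132.065°.
Eastward gaps between consecutive values (wrapping around): 36.449°, 6.123°, 21.688°, 50.283°, 0.442°, 245.015°.
Largest gap = 245.015° ⇒ minimal covering band is its complement: 360° − 245.015° = 114.985°.
Band runs from +17.080° eastward to +132.065°.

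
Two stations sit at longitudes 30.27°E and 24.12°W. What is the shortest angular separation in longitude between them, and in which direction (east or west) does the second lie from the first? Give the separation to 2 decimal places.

54.39° west

Raw difference: -24.12 − 30.27 = -54.39°.
Normalise into (−180°, 180°]: -54.39° stays -54.39°.
Negative ⇒ the second point lies to the west; separation 54.39°.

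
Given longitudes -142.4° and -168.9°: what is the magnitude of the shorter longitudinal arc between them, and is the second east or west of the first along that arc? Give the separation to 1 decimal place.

26.5° west

Raw difference: -168.9 − -142.4 = -26.5°.
Normalise into (−180°, 180°]: -26.5° stays -26.5°.
Negative ⇒ the second point lies to the west; separation 26.5°.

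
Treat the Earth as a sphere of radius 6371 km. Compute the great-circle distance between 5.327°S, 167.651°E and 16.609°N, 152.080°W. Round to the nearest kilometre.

Δλ = -152.080 − 167.651 = -319.731°; wrapped into (−180°, 180°]: 40.269°.
Δφ = 16.609 − -5.327 = 21.936°.
a = sin²(Δφ/2) + cos φ₁ · cos φ₂ · sin²(Δλ/2) = 0.149256.
c = 2·atan2(√a, √(1−a)) = 0.79331 rad → d = 6371·c ≈ 5054.20 km.

5054 km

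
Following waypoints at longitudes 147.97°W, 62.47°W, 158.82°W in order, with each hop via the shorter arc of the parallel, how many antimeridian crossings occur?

Leg 1: -147.97° → -62.47°, shortest Δλ = 85.5° (east) — does not cross 180°.
Leg 2: -62.47° → -158.82°, shortest Δλ = -96.35° (west) — does not cross 180°.
Total crossings: 0.

0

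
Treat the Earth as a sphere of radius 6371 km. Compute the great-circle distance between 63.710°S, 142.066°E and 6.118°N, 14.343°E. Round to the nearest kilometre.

12388 km

Δλ = 14.343 − 142.066 = -127.723°.
Δφ = 6.118 − -63.710 = 69.828°.
a = sin²(Δφ/2) + cos φ₁ · cos φ₂ · sin²(Δλ/2) = 0.682502.
c = 2·atan2(√a, √(1−a)) = 1.94443 rad → d = 6371·c ≈ 12387.99 km.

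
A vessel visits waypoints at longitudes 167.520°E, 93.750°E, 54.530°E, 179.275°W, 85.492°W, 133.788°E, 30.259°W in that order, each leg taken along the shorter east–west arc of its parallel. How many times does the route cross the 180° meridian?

2

Leg 1: +167.520° → +93.750°, shortest Δλ = -73.77° (west) — does not cross 180°.
Leg 2: +93.750° → +54.530°, shortest Δλ = -39.22° (west) — does not cross 180°.
Leg 3: +54.530° → -179.275°, shortest Δλ = 126.195° (east) — crosses 180°.
Leg 4: -179.275° → -85.492°, shortest Δλ = 93.783° (east) — does not cross 180°.
Leg 5: -85.492° → +133.788°, shortest Δλ = -140.72° (west) — crosses 180°.
Leg 6: +133.788° → -30.259°, shortest Δλ = -164.047° (west) — does not cross 180°.
Total crossings: 2.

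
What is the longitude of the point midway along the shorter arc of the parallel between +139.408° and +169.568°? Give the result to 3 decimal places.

+154.488°

Signed shortest Δλ from +139.408° to +169.568° is +30.160°.
Midpoint longitude = +139.408° + (+30.160°)/2 = +139.408° + 15.080° = +154.488°.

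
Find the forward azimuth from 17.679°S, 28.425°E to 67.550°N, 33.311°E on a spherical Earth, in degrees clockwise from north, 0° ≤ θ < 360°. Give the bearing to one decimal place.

1.9°

Δλ = 33.311 − 28.425 = 4.886°.
θ = atan2( sin Δλ · cos φ₂ , cos φ₁ · sin φ₂ − sin φ₁ · cos φ₂ · cos Δλ )
  = atan2(0.03253, 0.99611) = 1.870° → normalised to [0°, 360°): 1.870°.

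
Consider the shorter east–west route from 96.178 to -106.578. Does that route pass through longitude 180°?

Yes

Naïve |-106.578 − 96.178| = 202.756° > 180°, so the shorter arc goes the other way round — across 180°.
Signed shortest Δλ = ((-106.578 − 96.178 + 180) mod 360) − 180 = 157.244°.
Going east by 157.244° from +96.178° passes through 180° before reaching -106.578°.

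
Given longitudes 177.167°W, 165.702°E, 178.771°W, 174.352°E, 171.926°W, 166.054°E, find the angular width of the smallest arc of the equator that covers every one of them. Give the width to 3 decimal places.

22.372°

Sort the longitudes: -178.771°, -177.167°, -171.926°, +165.702°, +166.054°, +174.352°.
Eastward gaps between consecutive values (wrapping around): 1.604°, 5.241°, 337.628°, 0.352°, 8.298°, 6.877°.
Largest gap = 337.628° ⇒ minimal covering band is its complement: 360° − 337.628° = 22.372°.
Band runs from +165.702° eastward to -171.926°, crossing the antimeridian.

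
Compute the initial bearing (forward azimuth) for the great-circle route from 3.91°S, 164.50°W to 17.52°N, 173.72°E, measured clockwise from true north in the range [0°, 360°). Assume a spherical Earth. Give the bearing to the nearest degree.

Δλ = 173.72 − -164.50 = 338.22°; wrapped into (−180°, 180°]: -21.78°.
θ = atan2( sin Δλ · cos φ₂ , cos φ₁ · sin φ₂ − sin φ₁ · cos φ₂ · cos Δλ )
  = atan2(-0.35383, 0.36072) = -44.447° → normalised to [0°, 360°): 315.553°.

316°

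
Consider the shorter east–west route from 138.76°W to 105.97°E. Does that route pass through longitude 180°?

Naïve |105.97 − -138.76| = 244.73° > 180°, so the shorter arc goes the other way round — across 180°.
Signed shortest Δλ = ((105.97 − -138.76 + 180) mod 360) − 180 = -115.27°.
Going west by 115.27° from -138.76° passes through 180° before reaching +105.97°.

Yes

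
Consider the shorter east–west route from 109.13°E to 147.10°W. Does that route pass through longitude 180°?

Yes

Naïve |-147.10 − 109.13| = 256.23° > 180°, so the shorter arc goes the other way round — across 180°.
Signed shortest Δλ = ((-147.10 − 109.13 + 180) mod 360) − 180 = 103.77°.
Going east by 103.77° from +109.13° passes through 180° before reaching -147.10°.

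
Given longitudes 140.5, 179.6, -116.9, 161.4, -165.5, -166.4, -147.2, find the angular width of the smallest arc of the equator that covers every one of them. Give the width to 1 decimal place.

102.6°

Sort the longitudes: -166.4°, -165.5°, -147.2°, -116.9°, +140.5°, +161.4°, +179.6°.
Eastward gaps between consecutive values (wrapping around): 0.9°, 18.3°, 30.3°, 257.4°, 20.9°, 18.2°, 14.0°.
Largest gap = 257.4° ⇒ minimal covering band is its complement: 360° − 257.4° = 102.6°.
Band runs from +140.5° eastward to -116.9°, crossing the antimeridian.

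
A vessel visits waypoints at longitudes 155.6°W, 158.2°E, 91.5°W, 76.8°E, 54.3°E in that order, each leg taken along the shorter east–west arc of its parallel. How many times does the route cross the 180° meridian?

2

Leg 1: -155.6° → +158.2°, shortest Δλ = -46.2° (west) — crosses 180°.
Leg 2: +158.2° → -91.5°, shortest Δλ = 110.3° (east) — crosses 180°.
Leg 3: -91.5° → +76.8°, shortest Δλ = 168.3° (east) — does not cross 180°.
Leg 4: +76.8° → +54.3°, shortest Δλ = -22.5° (west) — does not cross 180°.
Total crossings: 2.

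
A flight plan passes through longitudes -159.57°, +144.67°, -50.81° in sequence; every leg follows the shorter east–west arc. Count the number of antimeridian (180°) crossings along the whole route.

2

Leg 1: -159.57° → +144.67°, shortest Δλ = -55.76° (west) — crosses 180°.
Leg 2: +144.67° → -50.81°, shortest Δλ = 164.52° (east) — crosses 180°.
Total crossings: 2.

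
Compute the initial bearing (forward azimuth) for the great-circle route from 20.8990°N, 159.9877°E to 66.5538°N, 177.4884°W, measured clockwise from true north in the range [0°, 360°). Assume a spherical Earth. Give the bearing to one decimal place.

Δλ = -177.4884 − 159.9877 = -337.4761°; wrapped into (−180°, 180°]: 22.5239°.
θ = atan2( sin Δλ · cos φ₂ , cos φ₁ · sin φ₂ − sin φ₁ · cos φ₂ · cos Δλ )
  = atan2(0.15242, 0.72597) = 11.857° → normalised to [0°, 360°): 11.857°.

11.9°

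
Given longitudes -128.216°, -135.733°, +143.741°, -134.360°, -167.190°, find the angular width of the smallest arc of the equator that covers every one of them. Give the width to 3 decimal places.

Sort the longitudes: -167.190°, -135.733°, -134.360°, -128.216°, +143.741°.
Eastward gaps between consecutive values (wrapping around): 31.457°, 1.373°, 6.144°, 271.957°, 49.069°.
Largest gap = 271.957° ⇒ minimal covering band is its complement: 360° − 271.957° = 88.043°.
Band runs from +143.741° eastward to -128.216°, crossing the antimeridian.

88.043°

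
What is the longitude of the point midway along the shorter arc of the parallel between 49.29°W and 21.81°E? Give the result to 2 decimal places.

13.74°W

Signed shortest Δλ from -49.29° to +21.81° is +71.10°.
Midpoint longitude = -49.29° + (+71.10°)/2 = -49.29° + 35.55° = -13.74°.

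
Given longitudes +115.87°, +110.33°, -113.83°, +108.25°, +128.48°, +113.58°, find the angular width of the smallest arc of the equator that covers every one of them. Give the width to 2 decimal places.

137.92°

Sort the longitudes: -113.83°, +108.25°, +110.33°, +113.58°, +115.87°, +128.48°.
Eastward gaps between consecutive values (wrapping around): 222.08°, 2.08°, 3.25°, 2.29°, 12.61°, 117.69°.
Largest gap = 222.08° ⇒ minimal covering band is its complement: 360° − 222.08° = 137.92°.
Band runs from +108.25° eastward to -113.83°, crossing the antimeridian.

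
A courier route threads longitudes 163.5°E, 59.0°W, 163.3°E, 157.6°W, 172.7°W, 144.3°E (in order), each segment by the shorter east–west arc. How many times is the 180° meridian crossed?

Leg 1: +163.5° → -59.0°, shortest Δλ = 137.5° (east) — crosses 180°.
Leg 2: -59.0° → +163.3°, shortest Δλ = -137.7° (west) — crosses 180°.
Leg 3: +163.3° → -157.6°, shortest Δλ = 39.1° (east) — crosses 180°.
Leg 4: -157.6° → -172.7°, shortest Δλ = -15.1° (west) — does not cross 180°.
Leg 5: -172.7° → +144.3°, shortest Δλ = -43.0° (west) — crosses 180°.
Total crossings: 4.

4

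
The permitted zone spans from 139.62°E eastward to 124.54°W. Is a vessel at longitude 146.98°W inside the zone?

Yes

Band width going east from +139.62° to -124.54°: ((-124.54 − 139.62) mod 360) = 95.84°.
Offset of -146.98° east of the west edge: ((-146.98 − 139.62) mod 360) = 73.40°.
73.40° ≤ 95.84° ⇒ inside.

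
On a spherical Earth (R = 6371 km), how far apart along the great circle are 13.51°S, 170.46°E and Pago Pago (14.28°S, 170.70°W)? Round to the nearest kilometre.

Δλ = -170.70 − 170.46 = -341.16°; wrapped into (−180°, 180°]: 18.84°.
Δφ = -14.28 − -13.51 = -0.77°.
a = sin²(Δφ/2) + cos φ₁ · cos φ₂ · sin²(Δλ/2) = 0.025287.
c = 2·atan2(√a, √(1−a)) = 0.31939 rad → d = 6371·c ≈ 2034.86 km.

2035 km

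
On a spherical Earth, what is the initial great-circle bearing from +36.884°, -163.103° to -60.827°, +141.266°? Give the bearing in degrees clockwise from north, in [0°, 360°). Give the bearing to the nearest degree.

205°

Δλ = 141.266 − -163.103 = 304.369°; wrapped into (−180°, 180°]: -55.631°.
θ = atan2( sin Δλ · cos φ₂ , cos φ₁ · sin φ₂ − sin φ₁ · cos φ₂ · cos Δλ )
  = atan2(-0.40235, -0.86355) = -155.018° → normalised to [0°, 360°): 204.982°.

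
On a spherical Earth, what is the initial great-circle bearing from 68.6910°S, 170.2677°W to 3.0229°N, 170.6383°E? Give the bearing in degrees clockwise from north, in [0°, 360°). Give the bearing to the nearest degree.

Δλ = 170.6383 − -170.2677 = 340.9060°; wrapped into (−180°, 180°]: -19.0940°.
θ = atan2( sin Δλ · cos φ₂ , cos φ₁ · sin φ₂ − sin φ₁ · cos φ₂ · cos Δλ )
  = atan2(-0.32666, 0.89832) = -19.983° → normalised to [0°, 360°): 340.017°.

340°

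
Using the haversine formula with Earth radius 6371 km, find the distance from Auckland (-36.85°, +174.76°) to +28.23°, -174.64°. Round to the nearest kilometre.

7321 km

Δλ = -174.64 − 174.76 = -349.40°; wrapped into (−180°, 180°]: 10.60°.
Δφ = 28.23 − -36.85 = 65.08°.
a = sin²(Δφ/2) + cos φ₁ · cos φ₂ · sin²(Δλ/2) = 0.295339.
c = 2·atan2(√a, √(1−a)) = 1.14909 rad → d = 6371·c ≈ 7320.83 km.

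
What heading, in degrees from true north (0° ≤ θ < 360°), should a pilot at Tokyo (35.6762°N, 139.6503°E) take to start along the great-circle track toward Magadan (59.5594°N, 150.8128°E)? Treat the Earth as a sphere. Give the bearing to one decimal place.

13.4°

Δλ = 150.8128 − 139.6503 = 11.1625°.
θ = atan2( sin Δλ · cos φ₂ , cos φ₁ · sin φ₂ − sin φ₁ · cos φ₂ · cos Δλ )
  = atan2(0.09808, 0.41046) = 13.439° → normalised to [0°, 360°): 13.439°.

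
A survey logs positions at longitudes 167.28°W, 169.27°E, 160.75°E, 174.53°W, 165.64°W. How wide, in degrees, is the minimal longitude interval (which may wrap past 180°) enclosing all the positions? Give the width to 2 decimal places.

33.61°

Sort the longitudes: -174.53°, -167.28°, -165.64°, +160.75°, +169.27°.
Eastward gaps between consecutive values (wrapping around): 7.25°, 1.64°, 326.39°, 8.52°, 16.20°.
Largest gap = 326.39° ⇒ minimal covering band is its complement: 360° − 326.39° = 33.61°.
Band runs from +160.75° eastward to -165.64°, crossing the antimeridian.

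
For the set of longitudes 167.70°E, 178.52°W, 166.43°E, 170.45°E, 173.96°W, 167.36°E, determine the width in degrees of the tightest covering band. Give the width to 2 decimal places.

19.61°

Sort the longitudes: -178.52°, -173.96°, +166.43°, +167.36°, +167.70°, +170.45°.
Eastward gaps between consecutive values (wrapping around): 4.56°, 340.39°, 0.93°, 0.34°, 2.75°, 11.03°.
Largest gap = 340.39° ⇒ minimal covering band is its complement: 360° − 340.39° = 19.61°.
Band runs from +166.43° eastward to -173.96°, crossing the antimeridian.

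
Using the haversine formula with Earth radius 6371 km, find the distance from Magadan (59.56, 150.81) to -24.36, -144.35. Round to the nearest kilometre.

Δλ = -144.35 − 150.81 = -295.16°; wrapped into (−180°, 180°]: 64.84°.
Δφ = -24.36 − 59.56 = -83.92°.
a = sin²(Δφ/2) + cos φ₁ · cos φ₂ · sin²(Δλ/2) = 0.579698.
c = 2·atan2(√a, √(1−a)) = 1.73087 rad → d = 6371·c ≈ 11027.40 km.

11027 km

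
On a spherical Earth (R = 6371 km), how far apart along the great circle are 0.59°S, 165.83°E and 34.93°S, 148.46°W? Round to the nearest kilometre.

6078 km

Δλ = -148.46 − 165.83 = -314.29°; wrapped into (−180°, 180°]: 45.71°.
Δφ = -34.93 − -0.59 = -34.34°.
a = sin²(Δφ/2) + cos φ₁ · cos φ₂ · sin²(Δλ/2) = 0.210820.
c = 2·atan2(√a, √(1−a)) = 0.95408 rad → d = 6371·c ≈ 6078.44 km.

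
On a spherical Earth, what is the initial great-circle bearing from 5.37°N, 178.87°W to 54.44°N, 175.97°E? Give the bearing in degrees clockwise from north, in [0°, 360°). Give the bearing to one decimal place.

Δλ = 175.97 − -178.87 = 354.84°; wrapped into (−180°, 180°]: -5.16°.
θ = atan2( sin Δλ · cos φ₂ , cos φ₁ · sin φ₂ − sin φ₁ · cos φ₂ · cos Δλ )
  = atan2(-0.05230, 0.75573) = -3.959° → normalised to [0°, 360°): 356.041°.

356.0°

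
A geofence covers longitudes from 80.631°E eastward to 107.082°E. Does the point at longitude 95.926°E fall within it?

Yes

Band width going east from +80.631° to +107.082°: ((107.082 − 80.631) mod 360) = 26.451°.
Offset of +95.926° east of the west edge: ((95.926 − 80.631) mod 360) = 15.295°.
15.295° ≤ 26.451° ⇒ inside.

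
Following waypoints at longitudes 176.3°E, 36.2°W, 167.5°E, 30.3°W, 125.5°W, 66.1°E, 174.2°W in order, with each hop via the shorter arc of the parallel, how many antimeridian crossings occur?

Leg 1: +176.3° → -36.2°, shortest Δλ = 147.5° (east) — crosses 180°.
Leg 2: -36.2° → +167.5°, shortest Δλ = -156.3° (west) — crosses 180°.
Leg 3: +167.5° → -30.3°, shortest Δλ = 162.2° (east) — crosses 180°.
Leg 4: -30.3° → -125.5°, shortest Δλ = -95.2° (west) — does not cross 180°.
Leg 5: -125.5° → +66.1°, shortest Δλ = -168.4° (west) — crosses 180°.
Leg 6: +66.1° → -174.2°, shortest Δλ = 119.7° (east) — crosses 180°.
Total crossings: 5.

5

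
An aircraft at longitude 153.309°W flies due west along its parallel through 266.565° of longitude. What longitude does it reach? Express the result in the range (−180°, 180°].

59.874°W

Start at -153.309°; shift −266.565° → -419.874°.
-419.874° lies outside (−180°, 180°]; add 360° → -59.874°.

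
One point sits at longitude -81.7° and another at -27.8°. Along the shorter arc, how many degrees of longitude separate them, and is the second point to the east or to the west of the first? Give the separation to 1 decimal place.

53.9° east

Raw difference: -27.8 − -81.7 = 53.9°.
Normalise into (−180°, 180°]: 53.9° stays 53.9°.
Positive ⇒ the second point lies to the east; separation 53.9°.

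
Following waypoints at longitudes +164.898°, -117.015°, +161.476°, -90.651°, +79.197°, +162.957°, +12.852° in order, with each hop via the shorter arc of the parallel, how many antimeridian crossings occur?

3

Leg 1: +164.898° → -117.015°, shortest Δλ = 78.087° (east) — crosses 180°.
Leg 2: -117.015° → +161.476°, shortest Δλ = -81.509° (west) — crosses 180°.
Leg 3: +161.476° → -90.651°, shortest Δλ = 107.873° (east) — crosses 180°.
Leg 4: -90.651° → +79.197°, shortest Δλ = 169.848° (east) — does not cross 180°.
Leg 5: +79.197° → +162.957°, shortest Δλ = 83.76° (east) — does not cross 180°.
Leg 6: +162.957° → +12.852°, shortest Δλ = -150.105° (west) — does not cross 180°.
Total crossings: 3.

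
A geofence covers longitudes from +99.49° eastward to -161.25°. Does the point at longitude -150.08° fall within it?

Band width going east from +99.49° to -161.25°: ((-161.25 − 99.49) mod 360) = 99.26°.
Offset of -150.08° east of the west edge: ((-150.08 − 99.49) mod 360) = 110.43°.
110.43° > 99.26° ⇒ outside.

No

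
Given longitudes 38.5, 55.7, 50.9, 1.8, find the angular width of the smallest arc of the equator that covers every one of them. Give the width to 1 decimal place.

Sort the longitudes: +1.8°, +38.5°, +50.9°, +55.7°.
Eastward gaps between consecutive values (wrapping around): 36.7°, 12.4°, 4.8°, 306.1°.
Largest gap = 306.1° ⇒ minimal covering band is its complement: 360° − 306.1° = 53.9°.
Band runs from +1.8° eastward to +55.7°.

53.9°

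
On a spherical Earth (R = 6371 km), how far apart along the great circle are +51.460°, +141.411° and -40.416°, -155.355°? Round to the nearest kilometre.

11905 km

Δλ = -155.355 − 141.411 = -296.766°; wrapped into (−180°, 180°]: 63.234°.
Δφ = -40.416 − 51.460 = -91.876°.
a = sin²(Δφ/2) + cos φ₁ · cos φ₂ · sin²(Δλ/2) = 0.646738.
c = 2·atan2(√a, √(1−a)) = 1.86866 rad → d = 6371·c ≈ 11905.22 km.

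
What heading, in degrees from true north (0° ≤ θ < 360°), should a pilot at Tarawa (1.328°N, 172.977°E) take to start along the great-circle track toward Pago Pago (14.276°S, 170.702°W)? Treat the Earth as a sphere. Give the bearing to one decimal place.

134.5°

Δλ = -170.702 − 172.977 = -343.679°; wrapped into (−180°, 180°]: 16.321°.
θ = atan2( sin Δλ · cos φ₂ , cos φ₁ · sin φ₂ − sin φ₁ · cos φ₂ · cos Δλ )
  = atan2(0.27234, -0.26808) = 134.549° → normalised to [0°, 360°): 134.549°.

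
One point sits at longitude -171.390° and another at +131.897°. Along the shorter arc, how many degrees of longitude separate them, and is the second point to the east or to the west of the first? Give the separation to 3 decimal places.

56.713° west

Raw difference: 131.897 − -171.390 = 303.287°.
Normalise into (−180°, 180°]: 303.287° − 360° = -56.713°.
Negative ⇒ the second point lies to the west; separation 56.713°.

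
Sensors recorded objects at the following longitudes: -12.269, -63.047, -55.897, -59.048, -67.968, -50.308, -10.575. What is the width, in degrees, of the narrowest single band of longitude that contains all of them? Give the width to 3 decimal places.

Sort the longitudes: -67.968°, -63.047°, -59.048°, -55.897°, -50.308°, -12.269°, -10.575°.
Eastward gaps between consecutive values (wrapping around): 4.921°, 3.999°, 3.151°, 5.589°, 38.039°, 1.694°, 302.607°.
Largest gap = 302.607° ⇒ minimal covering band is its complement: 360° − 302.607° = 57.393°.
Band runs from -67.968° eastward to -10.575°.

57.393°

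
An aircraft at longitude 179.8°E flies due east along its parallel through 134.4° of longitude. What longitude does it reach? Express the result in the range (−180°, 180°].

Start at +179.8°; shift +134.4° → +314.2°.
+314.2° lies outside (−180°, 180°]; subtract 360° → -45.8°.

45.8°W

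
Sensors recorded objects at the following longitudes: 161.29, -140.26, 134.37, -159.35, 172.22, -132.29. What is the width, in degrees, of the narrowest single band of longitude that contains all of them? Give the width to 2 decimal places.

93.34°

Sort the longitudes: -159.35°, -140.26°, -132.29°, +134.37°, +161.29°, +172.22°.
Eastward gaps between consecutive values (wrapping around): 19.09°, 7.97°, 266.66°, 26.92°, 10.93°, 28.43°.
Largest gap = 266.66° ⇒ minimal covering band is its complement: 360° − 266.66° = 93.34°.
Band runs from +134.37° eastward to -132.29°, crossing the antimeridian.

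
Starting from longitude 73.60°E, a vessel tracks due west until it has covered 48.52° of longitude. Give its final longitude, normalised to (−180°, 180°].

25.08°E

Start at +73.60°; shift −48.52° → +25.08°.
+25.08° already lies in (−180°, 180°].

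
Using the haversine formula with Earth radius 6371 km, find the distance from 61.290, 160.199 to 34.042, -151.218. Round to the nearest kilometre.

Δλ = -151.218 − 160.199 = -311.417°; wrapped into (−180°, 180°]: 48.583°.
Δφ = 34.042 − 61.290 = -27.248°.
a = sin²(Δφ/2) + cos φ₁ · cos φ₂ · sin²(Δλ/2) = 0.122847.
c = 2·atan2(√a, √(1−a)) = 0.71620 rad → d = 6371·c ≈ 4562.91 km.

4563 km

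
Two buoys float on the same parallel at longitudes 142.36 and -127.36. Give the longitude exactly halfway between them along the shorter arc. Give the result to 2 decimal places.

Signed shortest Δλ from +142.36° to -127.36° is +90.28°.
Midpoint longitude = +142.36° + (+90.28°)/2 = +142.36° + 45.14° = +187.50°.
Normalise into (−180°, 180°]: -172.50°.
(The naïve average (+142.36 + -127.36)/2 = 7.5° is on the wrong side of the globe.)

-172.50°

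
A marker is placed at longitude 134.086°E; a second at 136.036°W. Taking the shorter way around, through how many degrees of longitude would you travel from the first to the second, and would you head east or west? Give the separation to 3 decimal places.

89.878° east

Raw difference: -136.036 − 134.086 = -270.122°.
Normalise into (−180°, 180°]: -270.122° + 360° = 89.878°.
Positive ⇒ the second point lies to the east; separation 89.878°.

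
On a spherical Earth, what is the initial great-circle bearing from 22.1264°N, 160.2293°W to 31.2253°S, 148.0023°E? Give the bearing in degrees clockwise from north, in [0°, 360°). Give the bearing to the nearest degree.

Δλ = 148.0023 − -160.2293 = 308.2316°; wrapped into (−180°, 180°]: -51.7684°.
θ = atan2( sin Δλ · cos φ₂ , cos φ₁ · sin φ₂ − sin φ₁ · cos φ₂ · cos Δλ )
  = atan2(-0.67172, -0.67955) = -135.332° → normalised to [0°, 360°): 224.668°.

225°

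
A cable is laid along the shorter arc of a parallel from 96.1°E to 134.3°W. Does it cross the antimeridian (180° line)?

Naïve |-134.3 − 96.1| = 230.4° > 180°, so the shorter arc goes the other way round — across 180°.
Signed shortest Δλ = ((-134.3 − 96.1 + 180) mod 360) − 180 = 129.6°.
Going east by 129.6° from +96.1° passes through 180° before reaching -134.3°.

Yes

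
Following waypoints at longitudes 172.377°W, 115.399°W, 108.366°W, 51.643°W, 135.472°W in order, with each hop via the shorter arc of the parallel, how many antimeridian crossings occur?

Leg 1: -172.377° → -115.399°, shortest Δλ = 56.978° (east) — does not cross 180°.
Leg 2: -115.399° → -108.366°, shortest Δλ = 7.033° (east) — does not cross 180°.
Leg 3: -108.366° → -51.643°, shortest Δλ = 56.723° (east) — does not cross 180°.
Leg 4: -51.643° → -135.472°, shortest Δλ = -83.829° (west) — does not cross 180°.
Total crossings: 0.

0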